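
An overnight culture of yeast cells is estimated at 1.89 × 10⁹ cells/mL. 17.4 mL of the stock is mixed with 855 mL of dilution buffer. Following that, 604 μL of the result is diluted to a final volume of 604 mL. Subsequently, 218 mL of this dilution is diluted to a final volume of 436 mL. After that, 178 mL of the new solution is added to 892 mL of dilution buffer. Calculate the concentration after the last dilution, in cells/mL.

3140 cells/mL

Overall dilution factor = 50.14 × 1000 × 2 × 6.011 = 6.03 × 10⁵.
1.89 × 10⁹ cells/mL / 6.03 × 10⁵ = 3140 cells/mL.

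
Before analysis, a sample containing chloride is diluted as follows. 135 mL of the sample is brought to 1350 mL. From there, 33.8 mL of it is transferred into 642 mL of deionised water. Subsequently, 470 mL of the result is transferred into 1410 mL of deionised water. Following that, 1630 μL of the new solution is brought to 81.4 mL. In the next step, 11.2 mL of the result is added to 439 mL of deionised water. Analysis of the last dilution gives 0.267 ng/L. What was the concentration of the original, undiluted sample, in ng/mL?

Overall dilution factor = 10 × 19.99 × 4 × 49.94 × 40.20 = 1.61 × 10⁶.
Original = 0.267 ng/L × 1.61 × 10⁶ = 4.29 × 10⁵ ng/L = 429 ng/mL.

429 ng/mL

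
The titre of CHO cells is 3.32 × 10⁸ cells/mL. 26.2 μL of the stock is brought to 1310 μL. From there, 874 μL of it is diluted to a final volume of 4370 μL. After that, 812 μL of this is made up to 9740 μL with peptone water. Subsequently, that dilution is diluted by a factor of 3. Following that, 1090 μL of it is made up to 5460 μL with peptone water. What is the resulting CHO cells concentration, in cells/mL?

Overall dilution factor = 50 × 5 × 12.00 × 3 × 5.009 = 4.51 × 10⁴.
3.32 × 10⁸ cells/mL / 4.51 × 10⁴ = 7370 cells/mL.

7370 cells/mL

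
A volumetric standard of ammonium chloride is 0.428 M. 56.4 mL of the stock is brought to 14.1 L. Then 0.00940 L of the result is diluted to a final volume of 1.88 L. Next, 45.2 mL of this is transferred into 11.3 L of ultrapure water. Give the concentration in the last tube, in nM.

34.1 nM

Overall dilution factor = 250 × 200 × 251 = 1.25 × 10⁷.
0.428 M / 1.25 × 10⁷ = 3.41 × 10⁻⁸ M = 34.1 nM.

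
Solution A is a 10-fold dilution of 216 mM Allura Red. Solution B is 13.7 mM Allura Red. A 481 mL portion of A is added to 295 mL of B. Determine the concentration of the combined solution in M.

C_A = 216 mM / 10 = 21.6 mM.
C_mix = (C_A·V_A + C_B·V_B)/(V_A + V_B) = (21.6×481 + 13.7×295) / 776.0 = 18.6 mM = 0.0186 M.

0.0186 M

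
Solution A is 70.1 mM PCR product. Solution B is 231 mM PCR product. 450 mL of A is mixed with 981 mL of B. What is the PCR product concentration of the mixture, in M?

0.180 M

C_mix = (C_A·V_A + C_B·V_B)/(V_A + V_B) = (70.1×450 + 231×981) / 1431 = 180 mM = 0.180 M.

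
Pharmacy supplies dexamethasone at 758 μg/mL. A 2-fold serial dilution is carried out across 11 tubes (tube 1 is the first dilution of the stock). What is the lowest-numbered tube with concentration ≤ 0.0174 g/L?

tube 6

Tube n has concentration 758 μg/mL / 2ⁿ.
Need 2ⁿ ≥ 758 μg/mL / 0.0174 g/L = 43.6, so n ≥ 5.45.
First such tube: n = 6.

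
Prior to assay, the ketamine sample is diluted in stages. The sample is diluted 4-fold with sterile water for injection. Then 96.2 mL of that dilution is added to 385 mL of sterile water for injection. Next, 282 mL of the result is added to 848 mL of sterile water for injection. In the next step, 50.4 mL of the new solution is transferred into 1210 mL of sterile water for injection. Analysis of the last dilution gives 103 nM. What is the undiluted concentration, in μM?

207 μM

Overall dilution factor = 4 × 5.002 × 4.007 × 25.01 = 2005.
Original = 103 nM × 2005 = 2.07 × 10⁵ nM = 207 μM.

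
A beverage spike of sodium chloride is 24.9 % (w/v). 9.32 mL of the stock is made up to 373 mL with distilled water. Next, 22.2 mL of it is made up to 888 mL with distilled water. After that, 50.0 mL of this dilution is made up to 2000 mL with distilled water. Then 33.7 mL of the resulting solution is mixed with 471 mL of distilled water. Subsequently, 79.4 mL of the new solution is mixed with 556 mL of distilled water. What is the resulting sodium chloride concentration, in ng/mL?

32.4 ng/mL

Overall dilution factor = 40.02 × 40 × 40 × 14.98 × 8.003 = 7.67 × 10⁶.
24.9 % (w/v) / 7.67 × 10⁶ = 3.24 × 10⁻⁶ % (w/v) = 32.4 ng/mL.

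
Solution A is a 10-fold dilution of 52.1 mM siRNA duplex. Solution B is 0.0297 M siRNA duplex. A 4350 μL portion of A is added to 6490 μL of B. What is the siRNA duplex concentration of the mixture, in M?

0.0199 M

C_A = 52.1 mM / 10 = 5.21 mM.
C_B = 0.0297 M = 29.7 mM.
C_mix = (C_A·V_A + C_B·V_B)/(V_A + V_B) = (5.21×4350 + 29.7×6490) / 10840 = 19.9 mM = 0.0199 M.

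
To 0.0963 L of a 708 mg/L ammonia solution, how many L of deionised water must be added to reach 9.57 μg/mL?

9.57 μg/mL = 9.57 mg/L.
V₂ = C₁V₁/C₂ = 708 × 0.0963 / 9.57 = 7.12 L.
Diluent to add = V₂ − V₁ = 7.12 − 0.0963 = 7.03 L.

7.03 L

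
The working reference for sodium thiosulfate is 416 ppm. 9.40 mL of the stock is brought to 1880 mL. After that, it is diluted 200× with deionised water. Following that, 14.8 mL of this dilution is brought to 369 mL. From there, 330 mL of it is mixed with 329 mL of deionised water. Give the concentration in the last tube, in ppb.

Overall dilution factor = 200 × 200 × 24.93 × 1.997 = 1.99 × 10⁶.
416 ppm / 1.99 × 10⁶ = 2.09 × 10⁻⁴ ppm = 0.209 ppb.

0.209 ppb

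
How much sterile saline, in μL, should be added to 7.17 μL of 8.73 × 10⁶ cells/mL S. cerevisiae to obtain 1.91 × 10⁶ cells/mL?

25.6 μL

V₂ = C₁V₁/C₂ = 8.73 × 10⁶ × 7.17 / 1.91 × 10⁶ = 32.8 μL.
Diluent to add = V₂ − V₁ = 32.8 − 7.17 = 25.6 μL.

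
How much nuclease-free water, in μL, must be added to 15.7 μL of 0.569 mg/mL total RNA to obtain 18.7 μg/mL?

18.7 μg/mL = 0.0187 mg/mL.
V₂ = C₁V₁/C₂ = 0.569 × 15.7 / 0.0187 = 478 μL.
Diluent to add = V₂ − V₁ = 478 − 15.7 = 462 μL.

462 μL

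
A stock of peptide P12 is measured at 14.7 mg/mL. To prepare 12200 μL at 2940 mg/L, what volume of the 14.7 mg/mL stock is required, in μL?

2940 mg/L = 2.94 mg/mL.
V₁ = C₂V₂/C₁ = 2.94 × 12200 / 14.7 = 2440 μL.

2440 μL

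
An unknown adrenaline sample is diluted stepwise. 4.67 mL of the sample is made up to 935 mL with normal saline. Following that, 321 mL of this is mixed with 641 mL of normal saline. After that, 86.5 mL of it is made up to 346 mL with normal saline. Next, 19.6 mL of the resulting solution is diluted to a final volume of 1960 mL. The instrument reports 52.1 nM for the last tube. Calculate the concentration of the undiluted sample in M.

Overall dilution factor = 200.2 × 2.997 × 4 × 100 = 2.40 × 10⁵.
Original = 52.1 nM × 2.40 × 10⁵ = 1.25 × 10⁷ nM = 0.0125 M.

0.0125 M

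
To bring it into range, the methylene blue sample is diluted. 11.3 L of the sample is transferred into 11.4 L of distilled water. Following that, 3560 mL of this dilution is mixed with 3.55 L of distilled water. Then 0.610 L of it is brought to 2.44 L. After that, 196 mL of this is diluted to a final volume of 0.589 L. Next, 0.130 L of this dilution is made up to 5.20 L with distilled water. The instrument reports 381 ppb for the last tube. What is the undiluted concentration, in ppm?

Overall dilution factor = 2.009 × 1.997 × 4 × 3.005 × 40 = 1929.
Original = 381 ppb × 1929 = 7.35 × 10⁵ ppb = 735 ppm.

735 ppm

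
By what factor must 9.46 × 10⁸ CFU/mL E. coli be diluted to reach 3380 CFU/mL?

2.80 × 10⁵

Factor = C₀/C_target = 9.46 × 10⁸ CFU/mL / 3380 CFU/mL = 2.80 × 10⁵.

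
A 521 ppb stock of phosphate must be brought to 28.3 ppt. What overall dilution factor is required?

Factor = C₀/C_target = 521 ppb / 28.3 ppt = 1.84 × 10⁴.

1.84 × 10⁴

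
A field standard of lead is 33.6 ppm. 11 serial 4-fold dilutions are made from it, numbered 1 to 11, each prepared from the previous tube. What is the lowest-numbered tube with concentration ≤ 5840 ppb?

tube 2

Tube n has concentration 33.6 ppm / 4ⁿ.
Need 4ⁿ ≥ 33.6 ppm / 5840 ppb = 5.75, so n ≥ 1.26.
First such tube: n = 2.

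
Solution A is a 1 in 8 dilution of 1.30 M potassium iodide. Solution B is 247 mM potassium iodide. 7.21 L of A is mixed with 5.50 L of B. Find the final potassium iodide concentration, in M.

0.199 M

C_A = 1.30 M / 8 = 0.163 M.
C_B = 247 mM = 0.247 M.
C_mix = (C_A·V_A + C_B·V_B)/(V_A + V_B) = (0.163×7.21 + 0.247×5.50) / 12.71 = 0.199 M.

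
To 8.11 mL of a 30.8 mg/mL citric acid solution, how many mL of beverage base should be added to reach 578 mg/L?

578 mg/L = 0.578 mg/mL.
V₂ = C₁V₁/C₂ = 30.8 × 8.11 / 0.578 = 432 mL.
Diluent to add = V₂ − V₁ = 432 − 8.11 = 424 mL.

424 mL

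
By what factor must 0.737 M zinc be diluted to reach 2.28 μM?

3.23 × 10⁵

Factor = C₀/C_target = 0.737 M / 2.28 μM = 3.23 × 10⁵.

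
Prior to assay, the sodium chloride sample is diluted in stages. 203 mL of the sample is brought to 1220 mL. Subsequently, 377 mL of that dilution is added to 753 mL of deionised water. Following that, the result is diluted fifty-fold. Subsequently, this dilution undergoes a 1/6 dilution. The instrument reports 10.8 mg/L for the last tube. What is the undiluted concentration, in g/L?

Overall dilution factor = 6.010 × 2.997 × 50 × 6 = 5404.
Original = 10.8 mg/L × 5404 = 5.84 × 10⁴ mg/L = 58.4 g/L.

58.4 g/L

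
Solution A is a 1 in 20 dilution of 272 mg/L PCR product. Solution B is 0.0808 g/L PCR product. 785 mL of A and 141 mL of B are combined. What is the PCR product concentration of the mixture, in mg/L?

C_A = 272 mg/L / 20 = 13.6 mg/L.
C_B = 0.0808 g/L = 80.8 mg/L.
C_mix = (C_A·V_A + C_B·V_B)/(V_A + V_B) = (13.6×785 + 80.8×141) / 926.0 = 23.8 mg/L.

23.8 mg/L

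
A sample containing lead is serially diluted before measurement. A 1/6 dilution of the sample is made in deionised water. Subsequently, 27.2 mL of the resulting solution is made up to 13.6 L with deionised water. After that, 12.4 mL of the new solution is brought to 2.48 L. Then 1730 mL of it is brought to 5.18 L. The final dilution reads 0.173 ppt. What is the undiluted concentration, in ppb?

311 ppb

Overall dilution factor = 6 × 500 × 200 × 2.994 = 1.80 × 10⁶.
Original = 0.173 ppt × 1.80 × 10⁶ = 3.11 × 10⁵ ppt = 311 ppb.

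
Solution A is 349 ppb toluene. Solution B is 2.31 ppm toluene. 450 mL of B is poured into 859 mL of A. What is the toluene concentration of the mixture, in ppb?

1020 ppb

C_B = 2.31 ppm = 2310 ppb.
C_mix = (C_A·V_A + C_B·V_B)/(V_A + V_B) = (349×859 + 2310×450) / 1309 = 1023 ppb.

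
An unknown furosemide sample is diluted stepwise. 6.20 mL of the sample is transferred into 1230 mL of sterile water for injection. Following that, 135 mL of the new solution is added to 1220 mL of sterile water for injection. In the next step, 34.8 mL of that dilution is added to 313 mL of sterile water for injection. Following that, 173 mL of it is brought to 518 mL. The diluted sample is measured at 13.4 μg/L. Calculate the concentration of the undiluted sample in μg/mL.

802 μg/mL

Overall dilution factor = 199.4 × 10.04 × 9.994 × 2.994 = 5.99 × 10⁴.
Original = 13.4 μg/L × 5.99 × 10⁴ = 8.02 × 10⁵ μg/L = 802 μg/mL.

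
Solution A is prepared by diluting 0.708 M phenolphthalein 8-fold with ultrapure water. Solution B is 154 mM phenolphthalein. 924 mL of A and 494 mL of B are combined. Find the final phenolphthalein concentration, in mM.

111 mM

C_A = 0.708 M / 8 = 0.0885 M.
C_B = 154 mM = 0.154 M.
C_mix = (C_A·V_A + C_B·V_B)/(V_A + V_B) = (0.0885×924 + 0.154×494) / 1418 = 0.111 M = 111 mM.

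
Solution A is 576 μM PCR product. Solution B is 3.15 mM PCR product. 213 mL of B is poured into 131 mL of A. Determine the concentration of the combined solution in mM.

2.17 mM

C_B = 3.15 mM = 3150 μM.
C_mix = (C_A·V_A + C_B·V_B)/(V_A + V_B) = (576×131 + 3150×213) / 344.0 = 2170 μM = 2.17 mM.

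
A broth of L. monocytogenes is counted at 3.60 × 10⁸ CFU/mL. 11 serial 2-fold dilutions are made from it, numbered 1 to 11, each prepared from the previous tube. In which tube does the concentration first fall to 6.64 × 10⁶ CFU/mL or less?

tube 6

Tube n has concentration 3.60 × 10⁸ CFU/mL / 2ⁿ.
Need 2ⁿ ≥ 3.60 × 10⁸ CFU/mL / 6.64 × 10⁶ CFU/mL = 54.2, so n ≥ 5.76.
First such tube: n = 6.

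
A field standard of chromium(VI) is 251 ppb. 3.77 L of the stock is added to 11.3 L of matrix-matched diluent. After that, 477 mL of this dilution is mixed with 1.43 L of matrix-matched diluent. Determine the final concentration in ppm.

Overall dilution factor = 3.997 × 3.998 = 16.0.
251 ppb / 16.0 = 15.7 ppb = 0.0157 ppm.

0.0157 ppm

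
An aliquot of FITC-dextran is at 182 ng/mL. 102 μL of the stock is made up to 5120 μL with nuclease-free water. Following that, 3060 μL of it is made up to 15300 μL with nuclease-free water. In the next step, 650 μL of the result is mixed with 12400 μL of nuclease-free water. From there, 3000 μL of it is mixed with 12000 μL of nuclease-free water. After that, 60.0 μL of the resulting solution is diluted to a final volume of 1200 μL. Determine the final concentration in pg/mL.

0.361 pg/mL

Overall dilution factor = 50.20 × 5 × 20.08 × 5 × 20 = 5.04 × 10⁵.
182 ng/mL / 5.04 × 10⁵ = 3.61 × 10⁻⁴ ng/mL = 0.361 pg/mL.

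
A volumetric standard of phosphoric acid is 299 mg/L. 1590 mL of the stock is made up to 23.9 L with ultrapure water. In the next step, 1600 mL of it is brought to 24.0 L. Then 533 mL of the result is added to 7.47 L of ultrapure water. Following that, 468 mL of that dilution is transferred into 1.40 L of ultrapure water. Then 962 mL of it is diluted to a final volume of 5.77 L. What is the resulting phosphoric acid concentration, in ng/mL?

Overall dilution factor = 15.03 × 15 × 15.02 × 3.991 × 5.998 = 8.10 × 10⁴.
299 mg/L / 8.10 × 10⁴ = 3.69 × 10⁻³ mg/L = 3.69 ng/mL.

3.69 ng/mL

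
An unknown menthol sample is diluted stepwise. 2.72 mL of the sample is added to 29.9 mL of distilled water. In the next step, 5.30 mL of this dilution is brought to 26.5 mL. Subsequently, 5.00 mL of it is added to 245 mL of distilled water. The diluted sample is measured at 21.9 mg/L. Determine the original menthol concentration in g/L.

Overall dilution factor = 11.99 × 5 × 50 = 2998.
Original = 21.9 mg/L × 2998 = 6.57 × 10⁴ mg/L = 65.7 g/L.

65.7 g/L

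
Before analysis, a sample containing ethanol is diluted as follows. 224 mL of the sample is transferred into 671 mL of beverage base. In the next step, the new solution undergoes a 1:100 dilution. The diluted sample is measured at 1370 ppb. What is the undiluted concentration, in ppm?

Overall dilution factor = 3.996 × 100 = 400.
Original = 1370 ppb × 400 = 5.47 × 10⁵ ppb = 547 ppm.

547 ppm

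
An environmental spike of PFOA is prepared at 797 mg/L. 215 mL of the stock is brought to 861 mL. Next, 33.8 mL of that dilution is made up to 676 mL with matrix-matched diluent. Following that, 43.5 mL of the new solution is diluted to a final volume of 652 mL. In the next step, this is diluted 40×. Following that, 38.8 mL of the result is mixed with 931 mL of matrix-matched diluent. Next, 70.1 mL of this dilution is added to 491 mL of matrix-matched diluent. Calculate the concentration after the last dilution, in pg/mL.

83.0 pg/mL

Overall dilution factor = 4.005 × 20 × 14.99 × 40 × 24.99 × 8.004 = 9.61 × 10⁶.
797 mg/L / 9.61 × 10⁶ = 8.30 × 10⁻⁵ mg/L = 83.0 pg/mL.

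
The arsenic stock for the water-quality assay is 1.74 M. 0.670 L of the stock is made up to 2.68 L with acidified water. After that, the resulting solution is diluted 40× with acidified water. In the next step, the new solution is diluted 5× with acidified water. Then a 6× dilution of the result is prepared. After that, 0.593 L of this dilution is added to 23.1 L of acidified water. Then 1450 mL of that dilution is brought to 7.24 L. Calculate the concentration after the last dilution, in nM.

Overall dilution factor = 4 × 40 × 5 × 6 × 39.95 × 4.993 = 9.58 × 10⁵.
1.74 M / 9.58 × 10⁵ = 1.82 × 10⁻⁶ M = 1820 nM.

1820 nM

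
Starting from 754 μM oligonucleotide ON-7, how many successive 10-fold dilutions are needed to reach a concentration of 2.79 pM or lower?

9

Need 10ⁿ ≥ 2.70 × 10⁸, so n ≥ log(2.70 × 10⁸)/log(10) = 8.43.
Minimum whole steps: n = 9.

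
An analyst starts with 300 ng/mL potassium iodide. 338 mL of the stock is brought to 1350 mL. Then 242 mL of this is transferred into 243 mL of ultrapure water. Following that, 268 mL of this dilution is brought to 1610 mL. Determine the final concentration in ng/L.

6240 ng/L

Overall dilution factor = 3.994 × 2.004 × 6.007 = 48.1.
300 ng/mL / 48.1 = 6.24 ng/mL = 6240 ng/L.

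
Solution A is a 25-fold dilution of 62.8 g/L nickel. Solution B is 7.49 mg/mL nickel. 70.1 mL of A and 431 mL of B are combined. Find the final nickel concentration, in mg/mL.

6.79 mg/mL

C_A = 62.8 g/L / 25 = 2.51 g/L.
C_B = 7.49 mg/mL = 7.49 g/L.
C_mix = (C_A·V_A + C_B·V_B)/(V_A + V_B) = (2.51×70.1 + 7.49×431) / 501.1 = 6.79 g/L = 6.79 mg/mL.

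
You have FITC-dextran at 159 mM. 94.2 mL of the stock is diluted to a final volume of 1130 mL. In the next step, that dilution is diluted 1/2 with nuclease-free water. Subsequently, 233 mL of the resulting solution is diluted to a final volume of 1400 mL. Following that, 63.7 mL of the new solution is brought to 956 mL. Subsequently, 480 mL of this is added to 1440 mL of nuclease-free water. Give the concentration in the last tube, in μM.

18.4 μM

Overall dilution factor = 12.00 × 2 × 6.009 × 15.01 × 4 = 8654.
159 mM / 8654 = 0.0184 mM = 18.4 μM.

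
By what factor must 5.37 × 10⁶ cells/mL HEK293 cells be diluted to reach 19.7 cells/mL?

Factor = C₀/C_target = 5.37 × 10⁶ cells/mL / 19.7 cells/mL = 2.73 × 10⁵.

2.73 × 10⁵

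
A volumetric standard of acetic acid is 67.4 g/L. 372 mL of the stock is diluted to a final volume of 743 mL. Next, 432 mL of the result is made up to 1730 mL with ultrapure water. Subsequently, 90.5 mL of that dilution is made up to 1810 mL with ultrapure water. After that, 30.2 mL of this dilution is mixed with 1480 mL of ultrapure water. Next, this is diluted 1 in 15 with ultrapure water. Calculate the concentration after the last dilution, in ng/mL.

Overall dilution factor = 1.997 × 4.005 × 20 × 50.01 × 15 = 1.20 × 10⁵.
67.4 g/L / 1.20 × 10⁵ = 5.62 × 10⁻⁴ g/L = 562 ng/mL.

562 ng/mL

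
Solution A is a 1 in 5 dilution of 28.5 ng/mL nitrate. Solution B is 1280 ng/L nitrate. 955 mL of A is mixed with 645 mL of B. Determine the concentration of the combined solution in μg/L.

C_A = 28.5 ng/mL / 5 = 5.70 ng/mL.
C_B = 1280 ng/L = 1.28 ng/mL.
C_mix = (C_A·V_A + C_B·V_B)/(V_A + V_B) = (5.70×955 + 1.28×645) / 1600 = 3.92 ng/mL = 3.92 μg/L.

3.92 μg/L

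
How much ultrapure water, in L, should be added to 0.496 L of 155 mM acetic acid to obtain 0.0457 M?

0.0457 M = 45.7 mM.
V₂ = C₁V₁/C₂ = 155 × 0.496 / 45.7 = 1.68 L.
Diluent to add = V₂ − V₁ = 1.68 − 0.496 = 1.19 L.

1.19 L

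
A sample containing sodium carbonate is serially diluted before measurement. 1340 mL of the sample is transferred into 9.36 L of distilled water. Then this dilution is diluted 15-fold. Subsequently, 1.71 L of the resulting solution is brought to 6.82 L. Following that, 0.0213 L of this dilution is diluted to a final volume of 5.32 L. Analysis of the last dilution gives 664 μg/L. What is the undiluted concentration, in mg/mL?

Overall dilution factor = 7.985 × 15 × 3.988 × 249.8 = 1.19 × 10⁵.
Original = 664 μg/L × 1.19 × 10⁵ = 7.92 × 10⁷ μg/L = 79.2 mg/mL.

79.2 mg/mL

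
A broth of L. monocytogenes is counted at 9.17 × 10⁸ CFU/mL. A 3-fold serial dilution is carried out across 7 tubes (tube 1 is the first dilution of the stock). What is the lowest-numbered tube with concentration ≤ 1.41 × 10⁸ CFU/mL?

tube 2

Tube n has concentration 9.17 × 10⁸ CFU/mL / 3ⁿ.
Need 3ⁿ ≥ 9.17 × 10⁸ CFU/mL / 1.41 × 10⁸ CFU/mL = 6.50, so n ≥ 1.70.
First such tube: n = 2.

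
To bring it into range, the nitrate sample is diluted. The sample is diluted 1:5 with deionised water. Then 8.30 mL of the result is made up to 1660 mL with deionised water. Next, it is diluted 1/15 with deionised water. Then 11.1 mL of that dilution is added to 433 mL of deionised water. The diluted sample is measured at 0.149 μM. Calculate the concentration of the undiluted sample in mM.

89.4 mM

Overall dilution factor = 5 × 200 × 15 × 40.01 = 6.00 × 10⁵.
Original = 0.149 μM × 6.00 × 10⁵ = 8.94 × 10⁴ μM = 89.4 mM.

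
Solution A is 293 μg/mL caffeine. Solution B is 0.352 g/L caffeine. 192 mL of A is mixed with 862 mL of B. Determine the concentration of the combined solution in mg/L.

341 mg/L

C_B = 0.352 g/L = 352 μg/mL.
C_mix = (C_A·V_A + C_B·V_B)/(V_A + V_B) = (293×192 + 352×862) / 1054 = 341 μg/mL = 341 mg/L.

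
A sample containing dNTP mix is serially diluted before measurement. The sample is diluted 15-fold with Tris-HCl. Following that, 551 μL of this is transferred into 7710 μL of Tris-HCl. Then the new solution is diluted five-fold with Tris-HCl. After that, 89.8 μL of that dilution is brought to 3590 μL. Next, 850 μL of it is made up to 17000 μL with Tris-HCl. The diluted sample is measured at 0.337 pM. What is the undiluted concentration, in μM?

Overall dilution factor = 15 × 14.99 × 5 × 39.98 × 20 = 8.99 × 10⁵.
Original = 0.337 pM × 8.99 × 10⁵ = 3.03 × 10⁵ pM = 0.303 μM.

0.303 μM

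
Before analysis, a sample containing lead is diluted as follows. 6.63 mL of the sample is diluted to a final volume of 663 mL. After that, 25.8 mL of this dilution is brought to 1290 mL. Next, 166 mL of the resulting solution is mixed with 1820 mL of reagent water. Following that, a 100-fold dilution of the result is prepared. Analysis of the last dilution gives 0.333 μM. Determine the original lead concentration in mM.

Overall dilution factor = 100 × 50 × 11.96 × 100 = 5.98 × 10⁶.
Original = 0.333 μM × 5.98 × 10⁶ = 1.99 × 10⁶ μM = 1990 mM.

1990 mM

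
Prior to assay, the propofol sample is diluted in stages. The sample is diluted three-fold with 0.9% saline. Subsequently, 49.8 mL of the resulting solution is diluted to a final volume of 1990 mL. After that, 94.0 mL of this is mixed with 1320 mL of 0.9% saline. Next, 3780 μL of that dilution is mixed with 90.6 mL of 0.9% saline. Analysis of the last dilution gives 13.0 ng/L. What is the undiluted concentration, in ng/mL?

Overall dilution factor = 3 × 39.96 × 15.04 × 24.97 = 4.50 × 10⁴.
Original = 13.0 ng/L × 4.50 × 10⁴ = 5.85 × 10⁵ ng/L = 585 ng/mL.

585 ng/mL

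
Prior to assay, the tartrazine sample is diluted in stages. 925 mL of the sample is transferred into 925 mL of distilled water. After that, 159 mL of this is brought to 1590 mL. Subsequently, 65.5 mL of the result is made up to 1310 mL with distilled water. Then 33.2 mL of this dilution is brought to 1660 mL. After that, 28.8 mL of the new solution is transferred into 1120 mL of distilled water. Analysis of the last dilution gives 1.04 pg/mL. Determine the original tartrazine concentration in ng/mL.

830 ng/mL

Overall dilution factor = 2 × 10 × 20 × 50 × 39.89 = 7.98 × 10⁵.
Original = 1.04 pg/mL × 7.98 × 10⁵ = 8.30 × 10⁵ pg/mL = 830 ng/mL.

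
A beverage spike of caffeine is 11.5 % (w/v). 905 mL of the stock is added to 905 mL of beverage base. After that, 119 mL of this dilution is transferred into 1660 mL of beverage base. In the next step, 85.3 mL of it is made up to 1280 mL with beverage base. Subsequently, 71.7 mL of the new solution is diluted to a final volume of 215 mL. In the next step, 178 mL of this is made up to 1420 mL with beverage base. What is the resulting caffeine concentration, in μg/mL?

10.7 μg/mL

Overall dilution factor = 2 × 14.95 × 15.01 × 2.999 × 7.978 = 1.07 × 10⁴.
11.5 % (w/v) / 1.07 × 10⁴ = 1.07 × 10⁻³ % (w/v) = 10.7 μg/mL.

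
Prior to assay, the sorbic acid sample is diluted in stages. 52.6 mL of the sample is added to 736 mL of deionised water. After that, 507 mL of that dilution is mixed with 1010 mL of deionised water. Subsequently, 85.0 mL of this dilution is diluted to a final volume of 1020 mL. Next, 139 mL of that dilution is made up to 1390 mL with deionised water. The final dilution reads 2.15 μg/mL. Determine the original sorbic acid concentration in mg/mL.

Overall dilution factor = 14.99 × 2.992 × 12 × 10 = 5383.
Original = 2.15 μg/mL × 5383 = 1.16 × 10⁴ μg/mL = 11.6 mg/mL.

11.6 mg/mL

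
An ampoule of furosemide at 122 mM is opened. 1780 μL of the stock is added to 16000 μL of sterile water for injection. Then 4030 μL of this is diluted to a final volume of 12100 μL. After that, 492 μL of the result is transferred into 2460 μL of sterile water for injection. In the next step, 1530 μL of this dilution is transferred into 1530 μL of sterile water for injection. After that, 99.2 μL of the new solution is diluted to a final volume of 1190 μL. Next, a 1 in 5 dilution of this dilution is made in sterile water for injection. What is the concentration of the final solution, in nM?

Overall dilution factor = 9.989 × 3.002 × 6 × 2 × 12.00 × 5 = 2.16 × 10⁴.
122 mM / 2.16 × 10⁴ = 5.65 × 10⁻³ mM = 5650 nM.

5650 nM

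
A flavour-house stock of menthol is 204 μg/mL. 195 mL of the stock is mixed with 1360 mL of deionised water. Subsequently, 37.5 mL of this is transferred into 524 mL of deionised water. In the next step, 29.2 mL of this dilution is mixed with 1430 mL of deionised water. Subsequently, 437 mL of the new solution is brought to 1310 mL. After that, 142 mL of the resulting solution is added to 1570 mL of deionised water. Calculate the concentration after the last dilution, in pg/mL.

946 pg/mL

Overall dilution factor = 7.974 × 14.97 × 49.97 × 2.998 × 12.06 = 2.16 × 10⁵.
204 μg/mL / 2.16 × 10⁵ = 9.46 × 10⁻⁴ μg/mL = 946 pg/mL.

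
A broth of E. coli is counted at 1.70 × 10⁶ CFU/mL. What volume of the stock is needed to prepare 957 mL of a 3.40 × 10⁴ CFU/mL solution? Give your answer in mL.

V₁ = C₂V₂/C₁ = 3.40 × 10⁴ × 957 / 1.70 × 10⁶ = 19.1 mL.

19.1 mL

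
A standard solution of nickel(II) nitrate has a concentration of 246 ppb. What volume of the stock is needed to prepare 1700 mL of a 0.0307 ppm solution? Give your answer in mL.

0.0307 ppm = 30.7 ppb.
V₁ = C₂V₂/C₁ = 30.7 × 1700 / 246 = 212 mL.

212 mL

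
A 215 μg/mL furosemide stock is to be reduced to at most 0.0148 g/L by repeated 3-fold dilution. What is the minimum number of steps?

Need 3ⁿ ≥ 14.5, so n ≥ log(14.5)/log(3) = 2.44.
Minimum whole steps: n = 3.

3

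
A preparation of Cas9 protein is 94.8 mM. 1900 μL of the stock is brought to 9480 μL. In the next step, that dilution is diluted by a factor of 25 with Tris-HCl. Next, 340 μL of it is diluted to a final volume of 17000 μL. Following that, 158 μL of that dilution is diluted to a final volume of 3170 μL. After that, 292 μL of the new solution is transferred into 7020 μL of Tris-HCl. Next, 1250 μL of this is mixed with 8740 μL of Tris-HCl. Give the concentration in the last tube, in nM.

Overall dilution factor = 4.989 × 25 × 50 × 20.06 × 25.04 × 7.992 = 2.50 × 10⁷.
94.8 mM / 2.50 × 10⁷ = 3.79 × 10⁻⁶ mM = 3.79 nM.

3.79 nM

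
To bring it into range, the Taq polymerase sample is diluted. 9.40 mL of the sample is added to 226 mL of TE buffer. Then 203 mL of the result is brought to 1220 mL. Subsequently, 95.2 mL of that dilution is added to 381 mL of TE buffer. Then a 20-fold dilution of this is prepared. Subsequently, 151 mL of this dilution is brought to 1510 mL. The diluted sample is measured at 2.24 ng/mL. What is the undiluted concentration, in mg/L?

Overall dilution factor = 25.04 × 6.010 × 5.002 × 20 × 10 = 1.51 × 10⁵.
Original = 2.24 ng/mL × 1.51 × 10⁵ = 3.37 × 10⁵ ng/mL = 337 mg/L.

337 mg/L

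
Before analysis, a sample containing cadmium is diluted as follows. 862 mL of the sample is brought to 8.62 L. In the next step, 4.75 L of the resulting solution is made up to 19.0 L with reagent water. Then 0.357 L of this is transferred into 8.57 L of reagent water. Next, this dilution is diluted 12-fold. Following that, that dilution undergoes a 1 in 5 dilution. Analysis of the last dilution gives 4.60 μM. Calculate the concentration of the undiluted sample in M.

0.276 M

Overall dilution factor = 10 × 4 × 25.01 × 12 × 5 = 6.00 × 10⁴.
Original = 4.60 μM × 6.00 × 10⁴ = 2.76 × 10⁵ μM = 0.276 M.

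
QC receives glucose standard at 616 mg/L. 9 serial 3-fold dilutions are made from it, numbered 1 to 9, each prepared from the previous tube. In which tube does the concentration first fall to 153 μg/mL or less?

tube 2

Tube n has concentration 616 mg/L / 3ⁿ.
Need 3ⁿ ≥ 616 mg/L / 153 μg/mL = 4.03, so n ≥ 1.27.
First such tube: n = 2.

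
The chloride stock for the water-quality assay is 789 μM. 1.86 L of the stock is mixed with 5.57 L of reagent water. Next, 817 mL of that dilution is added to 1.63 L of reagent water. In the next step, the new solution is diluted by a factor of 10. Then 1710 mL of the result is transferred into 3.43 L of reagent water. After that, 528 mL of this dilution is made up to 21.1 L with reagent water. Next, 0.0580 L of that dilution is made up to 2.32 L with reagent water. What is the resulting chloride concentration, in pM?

1370 pM

Overall dilution factor = 3.995 × 2.995 × 10 × 3.006 × 39.96 × 40 = 5.75 × 10⁵.
789 μM / 5.75 × 10⁵ = 1.37 × 10⁻³ μM = 1370 pM.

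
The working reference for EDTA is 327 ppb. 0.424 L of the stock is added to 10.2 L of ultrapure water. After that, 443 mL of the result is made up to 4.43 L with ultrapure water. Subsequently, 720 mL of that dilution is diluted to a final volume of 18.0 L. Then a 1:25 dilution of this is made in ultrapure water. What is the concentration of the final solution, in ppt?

2.09 ppt

Overall dilution factor = 25.06 × 10 × 25 × 25 = 1.57 × 10⁵.
327 ppb / 1.57 × 10⁵ = 2.09 × 10⁻³ ppb = 2.09 ppt.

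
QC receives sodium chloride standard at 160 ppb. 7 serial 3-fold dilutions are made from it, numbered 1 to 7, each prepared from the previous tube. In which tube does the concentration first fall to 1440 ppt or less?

Tube n has concentration 160 ppb / 3ⁿ.
Need 3ⁿ ≥ 160 ppb / 1440 ppt = 111, so n ≥ 4.29.
First such tube: n = 5.

tube 5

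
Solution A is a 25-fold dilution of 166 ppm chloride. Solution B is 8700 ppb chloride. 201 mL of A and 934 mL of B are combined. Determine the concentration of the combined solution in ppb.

C_A = 166 ppm / 25 = 6.64 ppm.
C_B = 8700 ppb = 8.70 ppm.
C_mix = (C_A·V_A + C_B·V_B)/(V_A + V_B) = (6.64×201 + 8.70×934) / 1135 = 8.34 ppm = 8340 ppb.

8340 ppb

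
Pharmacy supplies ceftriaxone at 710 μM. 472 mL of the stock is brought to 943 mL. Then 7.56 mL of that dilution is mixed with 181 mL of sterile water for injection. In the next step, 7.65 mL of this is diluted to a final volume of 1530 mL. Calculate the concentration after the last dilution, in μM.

Overall dilution factor = 1.998 × 24.94 × 200 = 9966.
710 μM / 9966 = 0.0712 μM.

0.0712 μM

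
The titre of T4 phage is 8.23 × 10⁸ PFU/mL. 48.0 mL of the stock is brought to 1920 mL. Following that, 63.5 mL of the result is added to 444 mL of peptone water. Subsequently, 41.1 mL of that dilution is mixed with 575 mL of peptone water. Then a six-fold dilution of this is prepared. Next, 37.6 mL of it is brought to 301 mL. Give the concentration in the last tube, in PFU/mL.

3580 PFU/mL

Overall dilution factor = 40 × 7.992 × 14.99 × 6 × 8.005 = 2.30 × 10⁵.
8.23 × 10⁸ PFU/mL / 2.30 × 10⁵ = 3580 PFU/mL.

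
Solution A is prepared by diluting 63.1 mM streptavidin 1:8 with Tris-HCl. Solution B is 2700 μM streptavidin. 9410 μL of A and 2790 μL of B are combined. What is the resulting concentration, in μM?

6700 μM

C_A = 63.1 mM / 8 = 7.89 mM.
C_B = 2700 μM = 2.70 mM.
C_mix = (C_A·V_A + C_B·V_B)/(V_A + V_B) = (7.89×9410 + 2.70×2790) / 12200 = 6.70 mM = 6700 μM.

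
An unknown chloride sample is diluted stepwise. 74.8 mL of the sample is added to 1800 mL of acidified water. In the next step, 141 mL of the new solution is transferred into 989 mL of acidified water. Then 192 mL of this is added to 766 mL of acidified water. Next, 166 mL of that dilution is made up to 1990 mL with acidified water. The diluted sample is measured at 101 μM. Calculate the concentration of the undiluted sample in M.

1.21 M

Overall dilution factor = 25.06 × 8.014 × 4.990 × 11.99 = 1.20 × 10⁴.
Original = 101 μM × 1.20 × 10⁴ = 1.21 × 10⁶ μM = 1.21 M.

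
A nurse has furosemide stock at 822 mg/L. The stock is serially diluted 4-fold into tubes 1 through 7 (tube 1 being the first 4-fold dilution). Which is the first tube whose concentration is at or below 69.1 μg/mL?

Tube n has concentration 822 mg/L / 4ⁿ.
Need 4ⁿ ≥ 822 mg/L / 69.1 μg/mL = 11.9, so n ≥ 1.79.
First such tube: n = 2.

tube 2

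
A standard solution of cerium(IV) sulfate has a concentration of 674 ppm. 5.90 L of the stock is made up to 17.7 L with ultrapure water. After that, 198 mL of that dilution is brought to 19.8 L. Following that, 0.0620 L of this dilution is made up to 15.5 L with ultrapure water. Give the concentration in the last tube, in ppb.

Overall dilution factor = 3 × 100 × 250 = 7.50 × 10⁴.
674 ppm / 7.50 × 10⁴ = 8.99 × 10⁻³ ppm = 8.99 ppb.

8.99 ppb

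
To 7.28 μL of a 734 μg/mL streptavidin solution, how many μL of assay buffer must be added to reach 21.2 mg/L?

245 μL

21.2 mg/L = 21.2 μg/mL.
V₂ = C₁V₁/C₂ = 734 × 7.28 / 21.2 = 252 μL.
Diluent to add = V₂ − V₁ = 252 − 7.28 = 245 μL.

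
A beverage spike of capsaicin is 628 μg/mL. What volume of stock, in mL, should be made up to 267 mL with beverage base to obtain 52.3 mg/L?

52.3 mg/L = 52.3 μg/mL.
V₁ = C₂V₂/C₁ = 52.3 × 267 / 628 = 22.2 mL.

22.2 mL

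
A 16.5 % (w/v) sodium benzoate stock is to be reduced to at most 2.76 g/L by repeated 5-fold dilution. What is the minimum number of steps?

Need 5ⁿ ≥ 59.8, so n ≥ log(59.8)/log(5) = 2.54.
Minimum whole steps: n = 3.

3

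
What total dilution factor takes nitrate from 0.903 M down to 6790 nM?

Factor = C₀/C_target = 0.903 M / 6790 nM = 1.33 × 10⁵.

1.33 × 10⁵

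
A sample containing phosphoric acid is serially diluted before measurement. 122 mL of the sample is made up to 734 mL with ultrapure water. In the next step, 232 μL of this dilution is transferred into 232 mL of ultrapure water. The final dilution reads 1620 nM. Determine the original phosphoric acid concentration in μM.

Overall dilution factor = 6.016 × 1001 = 6022.
Original = 1620 nM × 6022 = 9.76 × 10⁶ nM = 9760 μM.

9760 μM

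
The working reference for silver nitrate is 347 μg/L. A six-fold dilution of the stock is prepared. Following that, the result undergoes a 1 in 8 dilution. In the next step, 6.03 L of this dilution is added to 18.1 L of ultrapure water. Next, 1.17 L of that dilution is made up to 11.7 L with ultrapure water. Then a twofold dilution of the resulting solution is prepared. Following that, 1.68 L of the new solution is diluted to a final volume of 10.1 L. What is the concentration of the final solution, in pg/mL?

15.0 pg/mL

Overall dilution factor = 6 × 8 × 4.002 × 10 × 2 × 6.012 = 2.31 × 10⁴.
347 μg/L / 2.31 × 10⁴ = 0.0150 μg/L = 15.0 pg/mL.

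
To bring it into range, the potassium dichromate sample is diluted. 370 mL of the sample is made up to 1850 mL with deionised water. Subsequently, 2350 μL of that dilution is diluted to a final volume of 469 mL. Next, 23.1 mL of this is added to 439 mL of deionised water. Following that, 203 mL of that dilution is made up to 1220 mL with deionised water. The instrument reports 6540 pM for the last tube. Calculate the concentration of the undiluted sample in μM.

785 μM

Overall dilution factor = 5 × 199.6 × 20.00 × 6.010 = 1.20 × 10⁵.
Original = 6540 pM × 1.20 × 10⁵ = 7.85 × 10⁸ pM = 785 μM.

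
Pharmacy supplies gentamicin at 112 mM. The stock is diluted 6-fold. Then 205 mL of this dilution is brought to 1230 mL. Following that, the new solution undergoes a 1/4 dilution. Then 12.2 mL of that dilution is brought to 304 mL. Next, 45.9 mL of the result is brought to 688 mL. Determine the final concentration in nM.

Overall dilution factor = 6 × 6 × 4 × 24.92 × 14.99 = 5.38 × 10⁴.
112 mM / 5.38 × 10⁴ = 2.08 × 10⁻³ mM = 2080 nM.

2080 nM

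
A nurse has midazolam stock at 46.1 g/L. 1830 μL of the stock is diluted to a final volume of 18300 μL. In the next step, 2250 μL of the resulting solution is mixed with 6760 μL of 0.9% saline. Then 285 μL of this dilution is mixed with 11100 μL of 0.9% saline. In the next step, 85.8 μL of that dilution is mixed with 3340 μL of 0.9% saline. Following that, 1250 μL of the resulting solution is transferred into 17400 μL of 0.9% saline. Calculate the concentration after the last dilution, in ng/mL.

Overall dilution factor = 10 × 4.004 × 39.95 × 39.93 × 14.92 = 9.53 × 10⁵.
46.1 g/L / 9.53 × 10⁵ = 4.84 × 10⁻⁵ g/L = 48.4 ng/mL.

48.4 ng/mL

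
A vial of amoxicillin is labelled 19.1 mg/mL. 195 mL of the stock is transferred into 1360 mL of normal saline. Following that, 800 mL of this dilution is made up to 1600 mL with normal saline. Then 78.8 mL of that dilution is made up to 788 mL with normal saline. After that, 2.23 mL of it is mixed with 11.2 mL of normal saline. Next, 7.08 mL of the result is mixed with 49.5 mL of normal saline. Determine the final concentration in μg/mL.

2.49 μg/mL

Overall dilution factor = 7.974 × 2 × 10 × 6.022 × 7.992 = 7676.
19.1 mg/mL / 7676 = 2.49 × 10⁻³ mg/mL = 2.49 μg/mL.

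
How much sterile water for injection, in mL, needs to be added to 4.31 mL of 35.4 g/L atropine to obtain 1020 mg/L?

145 mL

1020 mg/L = 1.02 g/L.
V₂ = C₁V₁/C₂ = 35.4 × 4.31 / 1.02 = 150 mL.
Diluent to add = V₂ − V₁ = 150 − 4.31 = 145 mL.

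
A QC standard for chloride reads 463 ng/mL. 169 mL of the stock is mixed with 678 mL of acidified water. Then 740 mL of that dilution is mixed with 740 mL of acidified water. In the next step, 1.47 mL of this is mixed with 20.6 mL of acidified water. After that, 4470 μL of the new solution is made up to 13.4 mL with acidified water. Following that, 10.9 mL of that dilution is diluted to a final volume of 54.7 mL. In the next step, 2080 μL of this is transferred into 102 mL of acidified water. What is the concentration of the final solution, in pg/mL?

Overall dilution factor = 5.012 × 2 × 15.01 × 2.998 × 5.018 × 50.04 = 1.13 × 10⁵.
463 ng/mL / 1.13 × 10⁵ = 4.09 × 10⁻³ ng/mL = 4.09 pg/mL.

4.09 pg/mL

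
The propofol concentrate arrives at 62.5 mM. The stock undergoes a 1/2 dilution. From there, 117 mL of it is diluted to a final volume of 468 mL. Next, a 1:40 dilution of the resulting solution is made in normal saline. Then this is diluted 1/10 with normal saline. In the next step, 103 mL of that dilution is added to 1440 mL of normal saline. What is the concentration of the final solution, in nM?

1300 nM

Overall dilution factor = 2 × 4 × 40 × 10 × 14.98 = 4.79 × 10⁴.
62.5 mM / 4.79 × 10⁴ = 1.30 × 10⁻³ mM = 1300 nM.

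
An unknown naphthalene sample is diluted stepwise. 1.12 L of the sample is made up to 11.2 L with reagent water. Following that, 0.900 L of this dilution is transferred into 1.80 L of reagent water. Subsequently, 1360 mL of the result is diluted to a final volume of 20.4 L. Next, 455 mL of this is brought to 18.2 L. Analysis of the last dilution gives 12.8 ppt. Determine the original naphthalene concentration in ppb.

Overall dilution factor = 10 × 3 × 15 × 40 = 1.80 × 10⁴.
Original = 12.8 ppt × 1.80 × 10⁴ = 2.30 × 10⁵ ppt = 230 ppb.

230 ppb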